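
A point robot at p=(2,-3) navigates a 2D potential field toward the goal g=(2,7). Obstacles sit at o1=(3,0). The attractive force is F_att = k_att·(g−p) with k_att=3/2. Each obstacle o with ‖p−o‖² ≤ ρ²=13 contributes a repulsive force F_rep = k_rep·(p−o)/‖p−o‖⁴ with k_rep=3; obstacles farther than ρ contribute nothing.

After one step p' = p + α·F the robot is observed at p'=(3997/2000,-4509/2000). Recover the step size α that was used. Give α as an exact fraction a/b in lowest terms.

α = 1/20

F_att = 3/2·(g−p) = 3/2·(0,10) = (0.0000,15.0000)
o1: d²=10 ≤ ρ²=13; F_rep = 3·(-1,-3)/10² = (-0.0300,-0.0900)
F = F_att + ΣF_rep = (-0.0300,14.9100)
Δp = p'−p = (-0.0015,0.7455); α = Δx/Fx = (-3/2000) / (-3/100) = 1/20
check: Δy/Fy = (1491/2000) / (1491/100) = 1/20 ✓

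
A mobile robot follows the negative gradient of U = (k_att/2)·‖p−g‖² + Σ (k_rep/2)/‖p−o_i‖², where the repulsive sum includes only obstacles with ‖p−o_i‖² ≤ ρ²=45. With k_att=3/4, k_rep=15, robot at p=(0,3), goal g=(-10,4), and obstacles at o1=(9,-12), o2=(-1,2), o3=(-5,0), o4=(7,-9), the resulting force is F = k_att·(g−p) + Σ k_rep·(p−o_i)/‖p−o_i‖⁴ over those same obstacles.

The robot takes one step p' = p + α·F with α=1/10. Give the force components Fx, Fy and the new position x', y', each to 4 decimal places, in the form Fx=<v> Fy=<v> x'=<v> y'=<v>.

F_att = 3/4·(g−p) = 3/4·(-10,1) = (-7.5000,0.7500)
o1: d²=306 > ρ²=45 → inactive
o2: d²=2 ≤ ρ²=45; F_rep = 15·(1,1)/2² = (3.7500,3.7500)
o3: d²=34 ≤ ρ²=45; F_rep = 15·(5,3)/34² = (0.0649,0.0389)
o4: d²=193 > ρ²=45 → inactive
F = F_att + ΣF_rep = (-3.6851,4.5389)
p' = p + 1/10·F = (-0.3685,3.4539)

Fx=-3.6851 Fy=4.5389 x'=-0.3685 y'=3.4539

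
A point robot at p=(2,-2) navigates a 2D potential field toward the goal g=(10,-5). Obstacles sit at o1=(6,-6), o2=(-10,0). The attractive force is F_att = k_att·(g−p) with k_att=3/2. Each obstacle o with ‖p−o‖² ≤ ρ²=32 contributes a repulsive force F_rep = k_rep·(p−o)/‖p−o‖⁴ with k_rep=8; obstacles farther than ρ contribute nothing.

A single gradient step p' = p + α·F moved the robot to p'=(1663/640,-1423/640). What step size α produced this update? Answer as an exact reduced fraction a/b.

α = 1/20

F_att = 3/2·(g−p) = 3/2·(8,-3) = (12.0000,-4.5000)
o1: d²=32 ≤ ρ²=32; F_rep = 8·(-4,4)/32² = (-0.0312,0.0312)
o2: d²=148 > ρ²=32 → inactive
F = F_att + ΣF_rep = (11.9688,-4.4688)
Δp = p'−p = (0.5984,-0.2234); α = Δx/Fx = (383/640) / (383/32) = 1/20
check: Δy/Fy = (-143/640) / (-143/32) = 1/20 ✓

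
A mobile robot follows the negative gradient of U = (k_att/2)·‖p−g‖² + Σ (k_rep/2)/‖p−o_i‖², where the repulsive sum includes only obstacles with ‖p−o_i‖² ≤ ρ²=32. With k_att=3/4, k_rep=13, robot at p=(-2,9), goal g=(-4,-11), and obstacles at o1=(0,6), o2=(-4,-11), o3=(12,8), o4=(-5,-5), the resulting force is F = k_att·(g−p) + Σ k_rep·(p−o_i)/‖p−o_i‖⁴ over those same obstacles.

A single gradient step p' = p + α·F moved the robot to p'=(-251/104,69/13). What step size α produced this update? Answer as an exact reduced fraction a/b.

α = 1/4

F_att = 3/4·(g−p) = 3/4·(-2,-20) = (-1.5000,-15.0000)
o1: d²=13 ≤ ρ²=32; F_rep = 13·(-2,3)/13² = (-0.1538,0.2308)
o2: d²=404 > ρ²=32 → inactive
o3: d²=197 > ρ²=32 → inactive
o4: d²=205 > ρ²=32 → inactive
F = F_att + ΣF_rep = (-1.6538,-14.7692)
Δp = p'−p = (-0.4135,-3.6923); α = Δx/Fx = (-43/104) / (-43/26) = 1/4
check: Δy/Fy = (-48/13) / (-192/13) = 1/4 ✓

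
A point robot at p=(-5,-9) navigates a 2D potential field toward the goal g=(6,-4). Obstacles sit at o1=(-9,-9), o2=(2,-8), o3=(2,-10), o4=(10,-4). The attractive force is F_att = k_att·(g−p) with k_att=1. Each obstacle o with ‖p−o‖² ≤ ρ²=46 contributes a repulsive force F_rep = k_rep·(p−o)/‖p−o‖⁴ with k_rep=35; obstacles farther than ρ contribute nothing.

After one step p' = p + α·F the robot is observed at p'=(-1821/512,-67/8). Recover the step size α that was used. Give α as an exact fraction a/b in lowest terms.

α = 1/8

F_att = 1·(g−p) = 1·(11,5) = (11.0000,5.0000)
o1: d²=16 ≤ ρ²=46; F_rep = 35·(4,0)/16² = (0.5469,0.0000)
o2: d²=50 > ρ²=46 → inactive
o3: d²=50 > ρ²=46 → inactive
o4: d²=250 > ρ²=46 → inactive
F = F_att + ΣF_rep = (11.5469,5.0000)
Δp = p'−p = (1.4434,0.6250); α = Δx/Fx = (739/512) / (739/64) = 1/8
check: Δy/Fy = (5/8) / (5) = 1/8 ✓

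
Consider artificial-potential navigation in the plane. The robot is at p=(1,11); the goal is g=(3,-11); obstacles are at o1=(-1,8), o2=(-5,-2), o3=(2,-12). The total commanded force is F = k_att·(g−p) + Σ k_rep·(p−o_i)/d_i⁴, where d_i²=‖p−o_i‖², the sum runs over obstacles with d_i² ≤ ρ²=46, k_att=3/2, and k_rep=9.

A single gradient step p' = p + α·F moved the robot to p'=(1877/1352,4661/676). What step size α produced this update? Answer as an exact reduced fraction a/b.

F_att = 3/2·(g−p) = 3/2·(2,-22) = (3.0000,-33.0000)
o1: d²=13 ≤ ρ²=46; F_rep = 9·(2,3)/13² = (0.1065,0.1598)
o2: d²=205 > ρ²=46 → inactive
o3: d²=530 > ρ²=46 → inactive
F = F_att + ΣF_rep = (3.1065,-32.8402)
Δp = p'−p = (0.3883,-4.1050); α = Δx/Fx = (525/1352) / (525/169) = 1/8
check: Δy/Fy = (-2775/676) / (-5550/169) = 1/8 ✓

α = 1/8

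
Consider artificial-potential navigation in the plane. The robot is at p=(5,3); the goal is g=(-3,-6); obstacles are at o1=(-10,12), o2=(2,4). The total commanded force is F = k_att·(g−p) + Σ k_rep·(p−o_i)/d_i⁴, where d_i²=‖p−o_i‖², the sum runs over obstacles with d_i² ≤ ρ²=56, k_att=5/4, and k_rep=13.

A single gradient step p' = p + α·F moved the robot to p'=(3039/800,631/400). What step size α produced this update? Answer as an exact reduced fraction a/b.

α = 1/8

F_att = 5/4·(g−p) = 5/4·(-8,-9) = (-10.0000,-11.2500)
o1: d²=306 > ρ²=56 → inactive
o2: d²=10 ≤ ρ²=56; F_rep = 13·(3,-1)/10² = (0.3900,-0.1300)
F = F_att + ΣF_rep = (-9.6100,-11.3800)
Δp = p'−p = (-1.2012,-1.4225); α = Δx/Fx = (-961/800) / (-961/100) = 1/8
check: Δy/Fy = (-569/400) / (-569/50) = 1/8 ✓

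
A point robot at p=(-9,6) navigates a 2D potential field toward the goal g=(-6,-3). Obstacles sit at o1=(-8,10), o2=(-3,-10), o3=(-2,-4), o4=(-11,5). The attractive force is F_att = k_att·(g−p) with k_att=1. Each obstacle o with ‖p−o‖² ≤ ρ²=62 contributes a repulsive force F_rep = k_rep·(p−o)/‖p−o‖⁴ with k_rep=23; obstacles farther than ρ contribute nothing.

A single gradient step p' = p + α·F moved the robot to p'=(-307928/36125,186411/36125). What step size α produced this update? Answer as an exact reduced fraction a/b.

F_att = 1·(g−p) = 1·(3,-9) = (3.0000,-9.0000)
o1: d²=17 ≤ ρ²=62; F_rep = 23·(-1,-4)/17² = (-0.0796,-0.3183)
o2: d²=292 > ρ²=62 → inactive
o3: d²=149 > ρ²=62 → inactive
o4: d²=5 ≤ ρ²=62; F_rep = 23·(2,1)/5² = (1.8400,0.9200)
F = F_att + ΣF_rep = (4.7604,-8.3983)
Δp = p'−p = (0.4760,-0.8398); α = Δx/Fx = (17197/36125) / (34394/7225) = 1/10
check: Δy/Fy = (-30339/36125) / (-60678/7225) = 1/10 ✓

α = 1/10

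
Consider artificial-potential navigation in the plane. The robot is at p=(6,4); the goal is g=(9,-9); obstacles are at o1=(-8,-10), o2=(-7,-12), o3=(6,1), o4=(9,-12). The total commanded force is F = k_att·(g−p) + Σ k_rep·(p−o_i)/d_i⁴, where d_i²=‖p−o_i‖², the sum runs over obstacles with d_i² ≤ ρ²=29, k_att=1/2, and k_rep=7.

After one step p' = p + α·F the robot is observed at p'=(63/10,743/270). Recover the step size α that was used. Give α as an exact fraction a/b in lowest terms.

F_att = 1/2·(g−p) = 1/2·(3,-13) = (1.5000,-6.5000)
o1: d²=392 > ρ²=29 → inactive
o2: d²=425 > ρ²=29 → inactive
o3: d²=9 ≤ ρ²=29; F_rep = 7·(0,3)/9² = (0.0000,0.2593)
o4: d²=265 > ρ²=29 → inactive
F = F_att + ΣF_rep = (1.5000,-6.2407)
Δp = p'−p = (0.3000,-1.2481); α = Δx/Fx = (3/10) / (3/2) = 1/5
check: Δy/Fy = (-337/270) / (-337/54) = 1/5 ✓

α = 1/5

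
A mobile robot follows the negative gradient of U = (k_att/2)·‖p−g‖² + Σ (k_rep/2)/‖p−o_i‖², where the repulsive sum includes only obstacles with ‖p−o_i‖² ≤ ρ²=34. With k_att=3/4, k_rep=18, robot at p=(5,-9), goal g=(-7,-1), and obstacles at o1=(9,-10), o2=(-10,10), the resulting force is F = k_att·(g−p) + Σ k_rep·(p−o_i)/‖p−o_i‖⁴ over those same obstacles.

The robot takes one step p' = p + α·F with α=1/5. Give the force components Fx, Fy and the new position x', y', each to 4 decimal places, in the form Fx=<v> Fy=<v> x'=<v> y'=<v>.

Fx=-9.2491 Fy=6.0623 x'=3.1502 y'=-7.7875

F_att = 3/4·(g−p) = 3/4·(-12,8) = (-9.0000,6.0000)
o1: d²=17 ≤ ρ²=34; F_rep = 18·(-4,1)/17² = (-0.2491,0.0623)
o2: d²=586 > ρ²=34 → inactive
F = F_att + ΣF_rep = (-9.2491,6.0623)
p' = p + 1/5·F = (3.1502,-7.7875)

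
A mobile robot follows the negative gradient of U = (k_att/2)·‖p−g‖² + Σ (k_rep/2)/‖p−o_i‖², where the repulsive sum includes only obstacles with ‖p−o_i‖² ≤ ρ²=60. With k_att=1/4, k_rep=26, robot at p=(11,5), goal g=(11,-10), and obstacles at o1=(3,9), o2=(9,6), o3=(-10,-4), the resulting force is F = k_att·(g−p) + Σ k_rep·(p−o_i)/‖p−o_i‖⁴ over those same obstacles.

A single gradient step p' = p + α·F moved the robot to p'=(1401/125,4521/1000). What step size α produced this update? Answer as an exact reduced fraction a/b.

α = 1/10

F_att = 1/4·(g−p) = 1/4·(0,-15) = (0.0000,-3.7500)
o1: d²=80 > ρ²=60 → inactive
o2: d²=5 ≤ ρ²=60; F_rep = 26·(2,-1)/5² = (2.0800,-1.0400)
o3: d²=522 > ρ²=60 → inactive
F = F_att + ΣF_rep = (2.0800,-4.7900)
Δp = p'−p = (0.2080,-0.4790); α = Δx/Fx = (26/125) / (52/25) = 1/10
check: Δy/Fy = (-479/1000) / (-479/100) = 1/10 ✓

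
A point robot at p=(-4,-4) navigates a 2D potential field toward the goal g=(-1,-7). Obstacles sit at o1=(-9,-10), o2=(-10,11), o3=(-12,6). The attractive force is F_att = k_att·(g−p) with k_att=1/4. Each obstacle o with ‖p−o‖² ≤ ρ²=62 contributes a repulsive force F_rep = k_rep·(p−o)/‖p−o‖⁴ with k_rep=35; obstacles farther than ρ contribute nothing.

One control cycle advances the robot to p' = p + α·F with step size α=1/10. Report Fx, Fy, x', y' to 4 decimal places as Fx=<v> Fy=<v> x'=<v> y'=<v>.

Fx=0.7970 Fy=-0.6936 x'=-3.9203 y'=-4.0694

F_att = 1/4·(g−p) = 1/4·(3,-3) = (0.7500,-0.7500)
o1: d²=61 ≤ ρ²=62; F_rep = 35·(5,6)/61² = (0.0470,0.0564)
o2: d²=261 > ρ²=62 → inactive
o3: d²=164 > ρ²=62 → inactive
F = F_att + ΣF_rep = (0.7970,-0.6936)
p' = p + 1/10·F = (-3.9203,-4.0694)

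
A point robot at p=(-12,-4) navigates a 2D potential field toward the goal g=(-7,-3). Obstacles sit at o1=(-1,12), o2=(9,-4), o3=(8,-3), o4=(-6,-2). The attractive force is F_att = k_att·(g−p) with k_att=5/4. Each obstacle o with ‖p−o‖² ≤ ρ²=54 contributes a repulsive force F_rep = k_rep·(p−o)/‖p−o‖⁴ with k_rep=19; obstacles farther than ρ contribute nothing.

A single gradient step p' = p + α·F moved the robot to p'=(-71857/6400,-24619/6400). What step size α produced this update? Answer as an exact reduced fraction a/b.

F_att = 5/4·(g−p) = 5/4·(5,1) = (6.2500,1.2500)
o1: d²=377 > ρ²=54 → inactive
o2: d²=441 > ρ²=54 → inactive
o3: d²=401 > ρ²=54 → inactive
o4: d²=40 ≤ ρ²=54; F_rep = 19·(-6,-2)/40² = (-0.0712,-0.0238)
F = F_att + ΣF_rep = (6.1787,1.2263)
Δp = p'−p = (0.7723,0.1533); α = Δx/Fx = (4943/6400) / (4943/800) = 1/8
check: Δy/Fy = (981/6400) / (981/800) = 1/8 ✓

α = 1/8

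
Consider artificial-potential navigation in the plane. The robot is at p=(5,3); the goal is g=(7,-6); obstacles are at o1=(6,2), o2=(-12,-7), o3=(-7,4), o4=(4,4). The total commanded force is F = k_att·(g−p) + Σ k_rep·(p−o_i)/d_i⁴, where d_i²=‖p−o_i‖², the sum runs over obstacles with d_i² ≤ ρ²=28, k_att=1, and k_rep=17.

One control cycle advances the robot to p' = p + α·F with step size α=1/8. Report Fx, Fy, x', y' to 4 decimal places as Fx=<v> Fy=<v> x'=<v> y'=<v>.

F_att = 1·(g−p) = 1·(2,-9) = (2.0000,-9.0000)
o1: d²=2 ≤ ρ²=28; F_rep = 17·(-1,1)/2² = (-4.2500,4.2500)
o2: d²=389 > ρ²=28 → inactive
o3: d²=145 > ρ²=28 → inactive
o4: d²=2 ≤ ρ²=28; F_rep = 17·(1,-1)/2² = (4.2500,-4.2500)
F = F_att + ΣF_rep = (2.0000,-9.0000)
p' = p + 1/8·F = (5.2500,1.8750)

Fx=2.0000 Fy=-9.0000 x'=5.2500 y'=1.8750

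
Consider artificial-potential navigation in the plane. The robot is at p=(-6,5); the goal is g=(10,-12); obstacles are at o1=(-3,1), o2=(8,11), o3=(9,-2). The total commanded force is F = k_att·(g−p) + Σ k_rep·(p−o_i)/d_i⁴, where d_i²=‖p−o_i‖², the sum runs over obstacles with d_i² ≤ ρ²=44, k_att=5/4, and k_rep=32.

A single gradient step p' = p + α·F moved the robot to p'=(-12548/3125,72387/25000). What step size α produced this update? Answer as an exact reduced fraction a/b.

α = 1/10

F_att = 5/4·(g−p) = 5/4·(16,-17) = (20.0000,-21.2500)
o1: d²=25 ≤ ρ²=44; F_rep = 32·(-3,4)/25² = (-0.1536,0.2048)
o2: d²=232 > ρ²=44 → inactive
o3: d²=274 > ρ²=44 → inactive
F = F_att + ΣF_rep = (19.8464,-21.0452)
Δp = p'−p = (1.9846,-2.1045); α = Δx/Fx = (6202/3125) / (12404/625) = 1/10
check: Δy/Fy = (-52613/25000) / (-52613/2500) = 1/10 ✓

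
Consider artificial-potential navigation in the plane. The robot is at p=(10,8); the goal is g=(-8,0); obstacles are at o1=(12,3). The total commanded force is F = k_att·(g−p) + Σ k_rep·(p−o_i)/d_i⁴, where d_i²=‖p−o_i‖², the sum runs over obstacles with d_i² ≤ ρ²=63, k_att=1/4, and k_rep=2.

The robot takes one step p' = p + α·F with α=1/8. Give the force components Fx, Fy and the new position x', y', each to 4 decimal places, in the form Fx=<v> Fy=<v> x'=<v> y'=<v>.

Fx=-4.5048 Fy=-1.9881 x'=9.4369 y'=7.7515

F_att = 1/4·(g−p) = 1/4·(-18,-8) = (-4.5000,-2.0000)
o1: d²=29 ≤ ρ²=63; F_rep = 2·(-2,5)/29² = (-0.0048,0.0119)
F = F_att + ΣF_rep = (-4.5048,-1.9881)
p' = p + 1/8·F = (9.4369,7.7515)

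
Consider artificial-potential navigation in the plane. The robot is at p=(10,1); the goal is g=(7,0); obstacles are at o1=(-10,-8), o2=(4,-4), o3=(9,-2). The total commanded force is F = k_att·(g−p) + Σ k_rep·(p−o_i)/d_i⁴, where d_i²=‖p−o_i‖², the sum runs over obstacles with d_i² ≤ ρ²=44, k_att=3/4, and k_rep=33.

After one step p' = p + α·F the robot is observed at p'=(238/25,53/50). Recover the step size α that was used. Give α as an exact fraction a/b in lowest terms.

α = 1/4

F_att = 3/4·(g−p) = 3/4·(-3,-1) = (-2.2500,-0.7500)
o1: d²=481 > ρ²=44 → inactive
o2: d²=61 > ρ²=44 → inactive
o3: d²=10 ≤ ρ²=44; F_rep = 33·(1,3)/10² = (0.3300,0.9900)
F = F_att + ΣF_rep = (-1.9200,0.2400)
Δp = p'−p = (-0.4800,0.0600); α = Δx/Fx = (-12/25) / (-48/25) = 1/4
check: Δy/Fy = (3/50) / (6/25) = 1/4 ✓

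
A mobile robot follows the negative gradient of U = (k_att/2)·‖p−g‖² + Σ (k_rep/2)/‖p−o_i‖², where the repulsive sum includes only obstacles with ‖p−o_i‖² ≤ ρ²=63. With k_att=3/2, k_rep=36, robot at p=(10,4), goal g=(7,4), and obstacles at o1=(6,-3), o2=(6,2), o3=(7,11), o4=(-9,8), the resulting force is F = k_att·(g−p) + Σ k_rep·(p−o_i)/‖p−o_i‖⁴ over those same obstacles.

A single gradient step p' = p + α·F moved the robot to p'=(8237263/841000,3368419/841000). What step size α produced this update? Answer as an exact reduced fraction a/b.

α = 1/20

F_att = 3/2·(g−p) = 3/2·(-3,0) = (-4.5000,0.0000)
o1: d²=65 > ρ²=63 → inactive
o2: d²=20 ≤ ρ²=63; F_rep = 36·(4,2)/20² = (0.3600,0.1800)
o3: d²=58 ≤ ρ²=63; F_rep = 36·(3,-7)/58² = (0.0321,-0.0749)
o4: d²=377 > ρ²=63 → inactive
F = F_att + ΣF_rep = (-4.1079,0.1051)
Δp = p'−p = (-0.2054,0.0053); α = Δx/Fx = (-172737/841000) / (-172737/42050) = 1/20
check: Δy/Fy = (4419/841000) / (4419/42050) = 1/20 ✓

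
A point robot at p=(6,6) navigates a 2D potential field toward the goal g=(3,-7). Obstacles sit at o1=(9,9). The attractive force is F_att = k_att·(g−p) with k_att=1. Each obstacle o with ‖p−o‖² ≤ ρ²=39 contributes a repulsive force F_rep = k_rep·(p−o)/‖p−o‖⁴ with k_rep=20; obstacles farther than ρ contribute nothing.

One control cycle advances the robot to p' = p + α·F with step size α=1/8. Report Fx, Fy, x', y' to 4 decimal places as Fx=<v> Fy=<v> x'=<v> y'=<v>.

F_att = 1·(g−p) = 1·(-3,-13) = (-3.0000,-13.0000)
o1: d²=18 ≤ ρ²=39; F_rep = 20·(-3,-3)/18² = (-0.1852,-0.1852)
F = F_att + ΣF_rep = (-3.1852,-13.1852)
p' = p + 1/8·F = (5.6019,4.3519)

Fx=-3.1852 Fy=-13.1852 x'=5.6019 y'=4.3519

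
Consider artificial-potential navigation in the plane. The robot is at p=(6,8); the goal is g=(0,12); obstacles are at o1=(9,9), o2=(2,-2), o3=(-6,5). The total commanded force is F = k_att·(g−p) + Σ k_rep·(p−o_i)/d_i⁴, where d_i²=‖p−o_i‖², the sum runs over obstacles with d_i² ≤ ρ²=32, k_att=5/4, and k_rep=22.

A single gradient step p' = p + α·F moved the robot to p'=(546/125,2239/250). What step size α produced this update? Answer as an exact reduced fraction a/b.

F_att = 5/4·(g−p) = 5/4·(-6,4) = (-7.5000,5.0000)
o1: d²=10 ≤ ρ²=32; F_rep = 22·(-3,-1)/10² = (-0.6600,-0.2200)
o2: d²=116 > ρ²=32 → inactive
o3: d²=153 > ρ²=32 → inactive
F = F_att + ΣF_rep = (-8.1600,4.7800)
Δp = p'−p = (-1.6320,0.9560); α = Δx/Fx = (-204/125) / (-204/25) = 1/5
check: Δy/Fy = (239/250) / (239/50) = 1/5 ✓

α = 1/5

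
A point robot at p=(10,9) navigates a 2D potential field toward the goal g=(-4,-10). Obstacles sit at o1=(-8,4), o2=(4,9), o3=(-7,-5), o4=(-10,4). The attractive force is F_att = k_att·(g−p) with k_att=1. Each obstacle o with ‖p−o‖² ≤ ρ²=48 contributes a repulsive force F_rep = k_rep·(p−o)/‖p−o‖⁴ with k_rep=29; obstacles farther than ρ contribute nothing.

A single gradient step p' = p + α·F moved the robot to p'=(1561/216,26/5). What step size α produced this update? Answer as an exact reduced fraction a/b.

α = 1/5

F_att = 1·(g−p) = 1·(-14,-19) = (-14.0000,-19.0000)
o1: d²=349 > ρ²=48 → inactive
o2: d²=36 ≤ ρ²=48; F_rep = 29·(6,0)/36² = (0.1343,0.0000)
o3: d²=485 > ρ²=48 → inactive
o4: d²=425 > ρ²=48 → inactive
F = F_att + ΣF_rep = (-13.8657,-19.0000)
Δp = p'−p = (-2.7731,-3.8000); α = Δx/Fx = (-599/216) / (-2995/216) = 1/5
check: Δy/Fy = (-19/5) / (-19) = 1/5 ✓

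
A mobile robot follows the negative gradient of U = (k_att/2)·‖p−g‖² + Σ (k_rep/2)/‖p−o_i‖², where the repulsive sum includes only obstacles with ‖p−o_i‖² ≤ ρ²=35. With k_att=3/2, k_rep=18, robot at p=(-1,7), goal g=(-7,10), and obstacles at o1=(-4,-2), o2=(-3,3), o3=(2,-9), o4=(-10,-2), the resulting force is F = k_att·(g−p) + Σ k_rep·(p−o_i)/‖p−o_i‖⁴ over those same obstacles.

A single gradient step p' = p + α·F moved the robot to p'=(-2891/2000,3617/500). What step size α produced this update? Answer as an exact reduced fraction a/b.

α = 1/20

F_att = 3/2·(g−p) = 3/2·(-6,3) = (-9.0000,4.5000)
o1: d²=90 > ρ²=35 → inactive
o2: d²=20 ≤ ρ²=35; F_rep = 18·(2,4)/20² = (0.0900,0.1800)
o3: d²=265 > ρ²=35 → inactive
o4: d²=162 > ρ²=35 → inactive
F = F_att + ΣF_rep = (-8.9100,4.6800)
Δp = p'−p = (-0.4455,0.2340); α = Δx/Fx = (-891/2000) / (-891/100) = 1/20
check: Δy/Fy = (117/500) / (117/25) = 1/20 ✓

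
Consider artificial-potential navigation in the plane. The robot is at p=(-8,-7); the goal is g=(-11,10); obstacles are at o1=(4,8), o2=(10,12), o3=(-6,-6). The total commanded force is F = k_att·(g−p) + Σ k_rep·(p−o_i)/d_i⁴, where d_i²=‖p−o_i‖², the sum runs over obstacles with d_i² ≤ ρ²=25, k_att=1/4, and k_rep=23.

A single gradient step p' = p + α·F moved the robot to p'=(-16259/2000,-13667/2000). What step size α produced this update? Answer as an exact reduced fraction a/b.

α = 1/20

F_att = 1/4·(g−p) = 1/4·(-3,17) = (-0.7500,4.2500)
o1: d²=369 > ρ²=25 → inactive
o2: d²=685 > ρ²=25 → inactive
o3: d²=5 ≤ ρ²=25; F_rep = 23·(-2,-1)/5² = (-1.8400,-0.9200)
F = F_att + ΣF_rep = (-2.5900,3.3300)
Δp = p'−p = (-0.1295,0.1665); α = Δx/Fx = (-259/2000) / (-259/100) = 1/20
check: Δy/Fy = (333/2000) / (333/100) = 1/20 ✓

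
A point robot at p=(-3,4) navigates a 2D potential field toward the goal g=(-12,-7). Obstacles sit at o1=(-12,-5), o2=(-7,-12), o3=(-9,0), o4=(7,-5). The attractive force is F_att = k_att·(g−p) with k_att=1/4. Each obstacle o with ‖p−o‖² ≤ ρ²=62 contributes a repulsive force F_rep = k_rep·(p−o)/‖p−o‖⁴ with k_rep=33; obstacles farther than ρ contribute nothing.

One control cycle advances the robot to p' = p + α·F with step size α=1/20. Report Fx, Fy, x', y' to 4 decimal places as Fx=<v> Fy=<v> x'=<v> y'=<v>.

Fx=-2.1768 Fy=-2.7012 x'=-3.1088 y'=3.8649

F_att = 1/4·(g−p) = 1/4·(-9,-11) = (-2.2500,-2.7500)
o1: d²=162 > ρ²=62 → inactive
o2: d²=272 > ρ²=62 → inactive
o3: d²=52 ≤ ρ²=62; F_rep = 33·(6,4)/52² = (0.0732,0.0488)
o4: d²=181 > ρ²=62 → inactive
F = F_att + ΣF_rep = (-2.1768,-2.7012)
p' = p + 1/20·F = (-3.1088,3.8649)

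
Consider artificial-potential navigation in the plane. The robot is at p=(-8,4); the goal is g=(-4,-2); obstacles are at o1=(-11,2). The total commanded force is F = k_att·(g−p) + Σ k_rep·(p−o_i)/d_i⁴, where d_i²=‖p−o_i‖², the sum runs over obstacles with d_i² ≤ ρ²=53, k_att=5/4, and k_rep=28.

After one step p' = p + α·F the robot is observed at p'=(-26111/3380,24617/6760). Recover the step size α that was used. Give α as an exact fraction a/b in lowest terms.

α = 1/20

F_att = 5/4·(g−p) = 5/4·(4,-6) = (5.0000,-7.5000)
o1: d²=13 ≤ ρ²=53; F_rep = 28·(3,2)/13² = (0.4970,0.3314)
F = F_att + ΣF_rep = (5.4970,-7.1686)
Δp = p'−p = (0.2749,-0.3584); α = Δx/Fx = (929/3380) / (929/169) = 1/20
check: Δy/Fy = (-2423/6760) / (-2423/338) = 1/20 ✓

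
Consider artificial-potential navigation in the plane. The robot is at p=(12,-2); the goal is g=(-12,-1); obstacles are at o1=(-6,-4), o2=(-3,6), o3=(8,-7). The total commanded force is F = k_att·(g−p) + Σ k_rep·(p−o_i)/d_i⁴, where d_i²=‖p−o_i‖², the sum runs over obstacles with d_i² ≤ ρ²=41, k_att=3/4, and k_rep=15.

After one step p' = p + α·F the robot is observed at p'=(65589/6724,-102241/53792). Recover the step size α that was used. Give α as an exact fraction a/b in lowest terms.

F_att = 3/4·(g−p) = 3/4·(-24,1) = (-18.0000,0.7500)
o1: d²=328 > ρ²=41 → inactive
o2: d²=289 > ρ²=41 → inactive
o3: d²=41 ≤ ρ²=41; F_rep = 15·(4,5)/41² = (0.0357,0.0446)
F = F_att + ΣF_rep = (-17.9643,0.7946)
Δp = p'−p = (-2.2455,0.0993); α = Δx/Fx = (-15099/6724) / (-30198/1681) = 1/8
check: Δy/Fy = (5343/53792) / (5343/6724) = 1/8 ✓

α = 1/8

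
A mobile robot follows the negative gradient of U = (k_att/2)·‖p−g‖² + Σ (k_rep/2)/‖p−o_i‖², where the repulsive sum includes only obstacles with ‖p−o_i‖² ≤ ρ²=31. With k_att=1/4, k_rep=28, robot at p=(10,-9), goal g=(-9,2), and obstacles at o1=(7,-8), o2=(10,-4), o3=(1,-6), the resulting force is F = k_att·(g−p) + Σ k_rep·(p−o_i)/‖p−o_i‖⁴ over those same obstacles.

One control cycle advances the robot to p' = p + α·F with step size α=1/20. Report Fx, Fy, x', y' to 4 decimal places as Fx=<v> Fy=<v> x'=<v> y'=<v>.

Fx=-3.9100 Fy=2.2460 x'=9.8045 y'=-8.8877

F_att = 1/4·(g−p) = 1/4·(-19,11) = (-4.7500,2.7500)
o1: d²=10 ≤ ρ²=31; F_rep = 28·(3,-1)/10² = (0.8400,-0.2800)
o2: d²=25 ≤ ρ²=31; F_rep = 28·(0,-5)/25² = (0.0000,-0.2240)
o3: d²=90 > ρ²=31 → inactive
F = F_att + ΣF_rep = (-3.9100,2.2460)
p' = p + 1/20·F = (9.8045,-8.8877)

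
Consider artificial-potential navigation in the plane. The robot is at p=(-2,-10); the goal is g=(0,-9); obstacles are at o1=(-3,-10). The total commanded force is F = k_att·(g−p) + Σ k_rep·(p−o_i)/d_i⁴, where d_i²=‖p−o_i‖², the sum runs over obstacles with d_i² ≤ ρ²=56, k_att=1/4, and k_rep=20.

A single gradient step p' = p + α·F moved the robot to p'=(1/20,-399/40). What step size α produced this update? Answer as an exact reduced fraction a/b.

α = 1/10

F_att = 1/4·(g−p) = 1/4·(2,1) = (0.5000,0.2500)
o1: d²=1 ≤ ρ²=56; F_rep = 20·(1,0)/1² = (20.0000,0.0000)
F = F_att + ΣF_rep = (20.5000,0.2500)
Δp = p'−p = (2.0500,0.0250); α = Δx/Fx = (41/20) / (41/2) = 1/10
check: Δy/Fy = (1/40) / (1/4) = 1/10 ✓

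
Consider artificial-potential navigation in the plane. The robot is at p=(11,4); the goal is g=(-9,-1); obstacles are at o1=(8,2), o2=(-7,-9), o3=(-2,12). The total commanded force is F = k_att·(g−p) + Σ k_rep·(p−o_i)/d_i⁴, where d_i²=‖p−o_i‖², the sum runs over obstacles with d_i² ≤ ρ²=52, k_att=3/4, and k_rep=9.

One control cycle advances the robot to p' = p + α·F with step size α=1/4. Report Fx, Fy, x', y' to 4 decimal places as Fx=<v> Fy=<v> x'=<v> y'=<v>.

F_att = 3/4·(g−p) = 3/4·(-20,-5) = (-15.0000,-3.7500)
o1: d²=13 ≤ ρ²=52; F_rep = 9·(3,2)/13² = (0.1598,0.1065)
o2: d²=493 > ρ²=52 → inactive
o3: d²=233 > ρ²=52 → inactive
F = F_att + ΣF_rep = (-14.8402,-3.6435)
p' = p + 1/4·F = (7.2899,3.0891)

Fx=-14.8402 Fy=-3.6435 x'=7.2899 y'=3.0891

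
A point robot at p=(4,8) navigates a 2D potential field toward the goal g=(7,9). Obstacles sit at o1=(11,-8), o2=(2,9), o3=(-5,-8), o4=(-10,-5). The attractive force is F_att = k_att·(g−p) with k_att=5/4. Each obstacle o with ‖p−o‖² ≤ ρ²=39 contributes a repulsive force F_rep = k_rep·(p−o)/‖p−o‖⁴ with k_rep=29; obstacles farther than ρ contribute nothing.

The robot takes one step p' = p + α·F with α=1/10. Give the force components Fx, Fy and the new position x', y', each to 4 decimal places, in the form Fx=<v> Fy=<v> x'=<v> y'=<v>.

Fx=6.0700 Fy=0.0900 x'=4.6070 y'=8.0090

F_att = 5/4·(g−p) = 5/4·(3,1) = (3.7500,1.2500)
o1: d²=305 > ρ²=39 → inactive
o2: d²=5 ≤ ρ²=39; F_rep = 29·(2,-1)/5² = (2.3200,-1.1600)
o3: d²=337 > ρ²=39 → inactive
o4: d²=365 > ρ²=39 → inactive
F = F_att + ΣF_rep = (6.0700,0.0900)
p' = p + 1/10·F = (4.6070,8.0090)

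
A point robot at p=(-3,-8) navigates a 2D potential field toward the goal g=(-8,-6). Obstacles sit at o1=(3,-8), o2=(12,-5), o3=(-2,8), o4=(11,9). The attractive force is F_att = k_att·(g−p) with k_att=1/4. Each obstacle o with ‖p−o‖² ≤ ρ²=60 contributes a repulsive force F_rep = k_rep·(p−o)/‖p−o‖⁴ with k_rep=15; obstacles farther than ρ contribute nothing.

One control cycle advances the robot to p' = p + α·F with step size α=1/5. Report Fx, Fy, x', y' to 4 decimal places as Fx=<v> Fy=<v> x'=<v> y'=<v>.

Fx=-1.3194 Fy=0.5000 x'=-3.2639 y'=-7.9000

F_att = 1/4·(g−p) = 1/4·(-5,2) = (-1.2500,0.5000)
o1: d²=36 ≤ ρ²=60; F_rep = 15·(-6,0)/36² = (-0.0694,0.0000)
o2: d²=234 > ρ²=60 → inactive
o3: d²=257 > ρ²=60 → inactive
o4: d²=485 > ρ²=60 → inactive
F = F_att + ΣF_rep = (-1.3194,0.5000)
p' = p + 1/5·F = (-3.2639,-7.9000)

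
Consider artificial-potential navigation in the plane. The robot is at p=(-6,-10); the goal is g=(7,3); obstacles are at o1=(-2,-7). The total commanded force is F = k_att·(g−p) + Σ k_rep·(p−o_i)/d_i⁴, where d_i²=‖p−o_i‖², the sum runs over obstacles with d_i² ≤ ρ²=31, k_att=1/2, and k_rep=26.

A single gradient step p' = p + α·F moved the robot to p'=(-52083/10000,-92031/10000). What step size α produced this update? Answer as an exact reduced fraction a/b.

α = 1/8

F_att = 1/2·(g−p) = 1/2·(13,13) = (6.5000,6.5000)
o1: d²=25 ≤ ρ²=31; F_rep = 26·(-4,-3)/25² = (-0.1664,-0.1248)
F = F_att + ΣF_rep = (6.3336,6.3752)
Δp = p'−p = (0.7917,0.7969); α = Δx/Fx = (7917/10000) / (7917/1250) = 1/8
check: Δy/Fy = (7969/10000) / (7969/1250) = 1/8 ✓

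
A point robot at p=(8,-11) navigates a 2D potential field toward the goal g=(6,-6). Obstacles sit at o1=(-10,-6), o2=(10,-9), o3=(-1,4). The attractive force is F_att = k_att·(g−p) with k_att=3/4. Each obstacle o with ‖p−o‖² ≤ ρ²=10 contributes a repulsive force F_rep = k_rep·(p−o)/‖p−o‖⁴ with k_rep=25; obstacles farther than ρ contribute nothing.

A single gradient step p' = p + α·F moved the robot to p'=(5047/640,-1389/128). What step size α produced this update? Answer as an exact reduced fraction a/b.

F_att = 3/4·(g−p) = 3/4·(-2,5) = (-1.5000,3.7500)
o1: d²=349 > ρ²=10 → inactive
o2: d²=8 ≤ ρ²=10; F_rep = 25·(-2,-2)/8² = (-0.7812,-0.7812)
o3: d²=306 > ρ²=10 → inactive
F = F_att + ΣF_rep = (-2.2812,2.9688)
Δp = p'−p = (-0.1141,0.1484); α = Δx/Fx = (-73/640) / (-73/32) = 1/20
check: Δy/Fy = (19/128) / (95/32) = 1/20 ✓

α = 1/20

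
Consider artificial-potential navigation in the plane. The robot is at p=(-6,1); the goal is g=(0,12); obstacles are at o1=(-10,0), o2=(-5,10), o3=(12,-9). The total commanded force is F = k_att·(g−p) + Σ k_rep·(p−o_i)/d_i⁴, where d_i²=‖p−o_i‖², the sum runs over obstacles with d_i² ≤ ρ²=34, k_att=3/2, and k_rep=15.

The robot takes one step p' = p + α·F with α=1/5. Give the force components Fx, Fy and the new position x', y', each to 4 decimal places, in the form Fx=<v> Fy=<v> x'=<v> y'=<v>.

Fx=9.2076 Fy=16.5519 x'=-4.1585 y'=4.3104

F_att = 3/2·(g−p) = 3/2·(6,11) = (9.0000,16.5000)
o1: d²=17 ≤ ρ²=34; F_rep = 15·(4,1)/17² = (0.2076,0.0519)
o2: d²=82 > ρ²=34 → inactive
o3: d²=424 > ρ²=34 → inactive
F = F_att + ΣF_rep = (9.2076,16.5519)
p' = p + 1/5·F = (-4.1585,4.3104)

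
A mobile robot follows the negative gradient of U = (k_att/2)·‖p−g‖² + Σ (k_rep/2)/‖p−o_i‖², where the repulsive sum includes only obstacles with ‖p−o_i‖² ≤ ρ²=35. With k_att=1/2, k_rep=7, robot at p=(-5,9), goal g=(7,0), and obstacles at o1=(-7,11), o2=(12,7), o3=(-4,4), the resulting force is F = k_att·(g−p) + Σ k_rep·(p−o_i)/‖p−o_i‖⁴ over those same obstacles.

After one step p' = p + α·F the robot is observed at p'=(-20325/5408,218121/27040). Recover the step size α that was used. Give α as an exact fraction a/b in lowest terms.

F_att = 1/2·(g−p) = 1/2·(12,-9) = (6.0000,-4.5000)
o1: d²=8 ≤ ρ²=35; F_rep = 7·(2,-2)/8² = (0.2188,-0.2188)
o2: d²=293 > ρ²=35 → inactive
o3: d²=26 ≤ ρ²=35; F_rep = 7·(-1,5)/26² = (-0.0104,0.0518)
F = F_att + ΣF_rep = (6.2084,-4.6670)
Δp = p'−p = (1.2417,-0.9334); α = Δx/Fx = (6715/5408) / (33575/5408) = 1/5
check: Δy/Fy = (-25239/27040) / (-25239/5408) = 1/5 ✓

α = 1/5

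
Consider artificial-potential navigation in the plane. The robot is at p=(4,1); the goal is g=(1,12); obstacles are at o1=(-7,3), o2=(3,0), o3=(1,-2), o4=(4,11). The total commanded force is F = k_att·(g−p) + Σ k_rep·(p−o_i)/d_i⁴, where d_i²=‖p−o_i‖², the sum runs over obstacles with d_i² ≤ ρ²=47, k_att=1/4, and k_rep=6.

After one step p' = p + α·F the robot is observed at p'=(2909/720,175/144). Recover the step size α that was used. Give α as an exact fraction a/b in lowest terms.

F_att = 1/4·(g−p) = 1/4·(-3,11) = (-0.7500,2.7500)
o1: d²=125 > ρ²=47 → inactive
o2: d²=2 ≤ ρ²=47; F_rep = 6·(1,1)/2² = (1.5000,1.5000)
o3: d²=18 ≤ ρ²=47; F_rep = 6·(3,3)/18² = (0.0556,0.0556)
o4: d²=100 > ρ²=47 → inactive
F = F_att + ΣF_rep = (0.8056,4.3056)
Δp = p'−p = (0.0403,0.2153); α = Δx/Fx = (29/720) / (29/36) = 1/20
check: Δy/Fy = (31/144) / (155/36) = 1/20 ✓

α = 1/20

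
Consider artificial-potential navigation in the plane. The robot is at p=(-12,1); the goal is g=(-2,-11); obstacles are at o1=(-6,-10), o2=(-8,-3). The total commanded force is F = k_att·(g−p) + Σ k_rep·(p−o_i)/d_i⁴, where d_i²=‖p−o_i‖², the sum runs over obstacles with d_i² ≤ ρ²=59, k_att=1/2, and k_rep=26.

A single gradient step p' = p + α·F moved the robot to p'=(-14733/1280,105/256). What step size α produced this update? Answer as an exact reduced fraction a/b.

F_att = 1/2·(g−p) = 1/2·(10,-12) = (5.0000,-6.0000)
o1: d²=157 > ρ²=59 → inactive
o2: d²=32 ≤ ρ²=59; F_rep = 26·(-4,4)/32² = (-0.1016,0.1016)
F = F_att + ΣF_rep = (4.8984,-5.8984)
Δp = p'−p = (0.4898,-0.5898); α = Δx/Fx = (627/1280) / (627/128) = 1/10
check: Δy/Fy = (-151/256) / (-755/128) = 1/10 ✓

α = 1/10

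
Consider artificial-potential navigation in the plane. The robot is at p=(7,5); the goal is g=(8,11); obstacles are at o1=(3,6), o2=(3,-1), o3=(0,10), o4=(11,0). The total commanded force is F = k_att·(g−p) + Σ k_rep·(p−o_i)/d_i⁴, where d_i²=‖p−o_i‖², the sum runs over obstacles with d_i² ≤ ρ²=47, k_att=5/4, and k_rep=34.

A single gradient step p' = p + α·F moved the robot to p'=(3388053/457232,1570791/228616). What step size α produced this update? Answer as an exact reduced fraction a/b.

α = 1/4

F_att = 5/4·(g−p) = 5/4·(1,6) = (1.2500,7.5000)
o1: d²=17 ≤ ρ²=47; F_rep = 34·(4,-1)/17² = (0.4706,-0.1176)
o2: d²=52 > ρ²=47 → inactive
o3: d²=74 > ρ²=47 → inactive
o4: d²=41 ≤ ρ²=47; F_rep = 34·(-4,5)/41² = (-0.0809,0.1011)
F = F_att + ΣF_rep = (1.6397,7.4835)
Δp = p'−p = (0.4099,1.8709); α = Δx/Fx = (187429/457232) / (187429/114308) = 1/4
check: Δy/Fy = (427711/228616) / (427711/57154) = 1/4 ✓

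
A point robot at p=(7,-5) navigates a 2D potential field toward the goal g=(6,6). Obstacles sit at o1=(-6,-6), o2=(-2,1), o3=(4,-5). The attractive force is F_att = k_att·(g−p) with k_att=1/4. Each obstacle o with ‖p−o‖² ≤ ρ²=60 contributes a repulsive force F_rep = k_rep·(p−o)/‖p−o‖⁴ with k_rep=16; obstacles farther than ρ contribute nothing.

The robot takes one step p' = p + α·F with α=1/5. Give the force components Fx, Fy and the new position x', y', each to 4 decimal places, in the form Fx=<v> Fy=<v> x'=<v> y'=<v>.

Fx=0.3426 Fy=2.7500 x'=7.0685 y'=-4.4500

F_att = 1/4·(g−p) = 1/4·(-1,11) = (-0.2500,2.7500)
o1: d²=170 > ρ²=60 → inactive
o2: d²=117 > ρ²=60 → inactive
o3: d²=9 ≤ ρ²=60; F_rep = 16·(3,0)/9² = (0.5926,0.0000)
F = F_att + ΣF_rep = (0.3426,2.7500)
p' = p + 1/5·F = (7.0685,-4.4500)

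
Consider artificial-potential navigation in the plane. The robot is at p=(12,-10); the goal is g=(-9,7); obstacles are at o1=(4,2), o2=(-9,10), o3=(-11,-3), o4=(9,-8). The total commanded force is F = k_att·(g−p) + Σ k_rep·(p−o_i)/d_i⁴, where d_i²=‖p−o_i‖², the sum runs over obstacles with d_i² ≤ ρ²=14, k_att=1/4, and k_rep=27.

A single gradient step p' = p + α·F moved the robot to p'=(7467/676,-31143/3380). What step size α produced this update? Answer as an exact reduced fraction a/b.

F_att = 1/4·(g−p) = 1/4·(-21,17) = (-5.2500,4.2500)
o1: d²=208 > ρ²=14 → inactive
o2: d²=841 > ρ²=14 → inactive
o3: d²=578 > ρ²=14 → inactive
o4: d²=13 ≤ ρ²=14; F_rep = 27·(3,-2)/13² = (0.4793,-0.3195)
F = F_att + ΣF_rep = (-4.7707,3.9305)
Δp = p'−p = (-0.9541,0.7861); α = Δx/Fx = (-645/676) / (-3225/676) = 1/5
check: Δy/Fy = (2657/3380) / (2657/676) = 1/5 ✓

α = 1/5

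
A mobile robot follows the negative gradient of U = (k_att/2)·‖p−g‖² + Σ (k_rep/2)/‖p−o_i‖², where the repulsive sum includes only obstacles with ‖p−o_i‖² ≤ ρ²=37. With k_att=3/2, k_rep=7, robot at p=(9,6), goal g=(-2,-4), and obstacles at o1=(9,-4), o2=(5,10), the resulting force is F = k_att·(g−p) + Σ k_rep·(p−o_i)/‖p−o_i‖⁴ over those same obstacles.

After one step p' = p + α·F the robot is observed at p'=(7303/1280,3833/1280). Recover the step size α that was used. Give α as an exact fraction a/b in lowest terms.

α = 1/5

F_att = 3/2·(g−p) = 3/2·(-11,-10) = (-16.5000,-15.0000)
o1: d²=100 > ρ²=37 → inactive
o2: d²=32 ≤ ρ²=37; F_rep = 7·(4,-4)/32² = (0.0273,-0.0273)
F = F_att + ΣF_rep = (-16.4727,-15.0273)
Δp = p'−p = (-3.2945,-3.0055); α = Δx/Fx = (-4217/1280) / (-4217/256) = 1/5
check: Δy/Fy = (-3847/1280) / (-3847/256) = 1/5 ✓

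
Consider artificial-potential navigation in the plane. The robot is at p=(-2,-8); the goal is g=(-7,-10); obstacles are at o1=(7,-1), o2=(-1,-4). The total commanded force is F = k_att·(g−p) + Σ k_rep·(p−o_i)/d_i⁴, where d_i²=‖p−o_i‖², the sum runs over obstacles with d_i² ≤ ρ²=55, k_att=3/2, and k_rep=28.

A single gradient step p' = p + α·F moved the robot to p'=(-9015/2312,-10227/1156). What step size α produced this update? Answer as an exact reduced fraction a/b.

F_att = 3/2·(g−p) = 3/2·(-5,-2) = (-7.5000,-3.0000)
o1: d²=130 > ρ²=55 → inactive
o2: d²=17 ≤ ρ²=55; F_rep = 28·(-1,-4)/17² = (-0.0969,-0.3875)
F = F_att + ΣF_rep = (-7.5969,-3.3875)
Δp = p'−p = (-1.8992,-0.8469); α = Δx/Fx = (-4391/2312) / (-4391/578) = 1/4
check: Δy/Fy = (-979/1156) / (-979/289) = 1/4 ✓

α = 1/4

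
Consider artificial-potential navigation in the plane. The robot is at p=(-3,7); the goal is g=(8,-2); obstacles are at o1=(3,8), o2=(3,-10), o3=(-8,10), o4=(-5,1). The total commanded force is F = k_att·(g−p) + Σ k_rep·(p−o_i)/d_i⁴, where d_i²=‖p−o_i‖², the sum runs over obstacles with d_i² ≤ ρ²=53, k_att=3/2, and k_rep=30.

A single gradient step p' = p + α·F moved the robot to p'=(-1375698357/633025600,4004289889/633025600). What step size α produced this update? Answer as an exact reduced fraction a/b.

F_att = 3/2·(g−p) = 3/2·(11,-9) = (16.5000,-13.5000)
o1: d²=37 ≤ ρ²=53; F_rep = 30·(-6,-1)/37² = (-0.1315,-0.0219)
o2: d²=325 > ρ²=53 → inactive
o3: d²=34 ≤ ρ²=53; F_rep = 30·(5,-3)/34² = (0.1298,-0.0779)
o4: d²=40 ≤ ρ²=53; F_rep = 30·(2,6)/40² = (0.0375,0.1125)
F = F_att + ΣF_rep = (16.5358,-13.4873)
Δp = p'−p = (0.8268,-0.6744); α = Δx/Fx = (523378443/633025600) / (523378443/31651280) = 1/20
check: Δy/Fy = (-426889311/633025600) / (-426889311/31651280) = 1/20 ✓

α = 1/20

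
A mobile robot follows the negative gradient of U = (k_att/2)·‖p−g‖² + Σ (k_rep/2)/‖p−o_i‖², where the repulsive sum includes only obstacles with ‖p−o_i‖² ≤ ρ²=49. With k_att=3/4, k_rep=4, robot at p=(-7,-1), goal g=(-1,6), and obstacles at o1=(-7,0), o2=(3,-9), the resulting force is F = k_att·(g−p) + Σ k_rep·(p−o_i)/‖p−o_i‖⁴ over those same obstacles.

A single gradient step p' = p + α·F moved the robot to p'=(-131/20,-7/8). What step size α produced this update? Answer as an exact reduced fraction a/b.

α = 1/10

F_att = 3/4·(g−p) = 3/4·(6,7) = (4.5000,5.2500)
o1: d²=1 ≤ ρ²=49; F_rep = 4·(0,-1)/1² = (0.0000,-4.0000)
o2: d²=164 > ρ²=49 → inactive
F = F_att + ΣF_rep = (4.5000,1.2500)
Δp = p'−p = (0.4500,0.1250); α = Δx/Fx = (9/20) / (9/2) = 1/10
check: Δy/Fy = (1/8) / (5/4) = 1/10 ✓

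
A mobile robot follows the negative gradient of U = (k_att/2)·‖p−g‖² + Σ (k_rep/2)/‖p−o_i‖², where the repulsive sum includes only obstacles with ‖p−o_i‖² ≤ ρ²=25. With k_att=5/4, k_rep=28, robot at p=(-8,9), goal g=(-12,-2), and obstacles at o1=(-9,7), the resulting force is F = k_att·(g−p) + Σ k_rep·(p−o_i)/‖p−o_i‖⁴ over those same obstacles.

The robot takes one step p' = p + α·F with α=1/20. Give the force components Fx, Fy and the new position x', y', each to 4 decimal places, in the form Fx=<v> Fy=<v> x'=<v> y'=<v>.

Fx=-3.8800 Fy=-11.5100 x'=-8.1940 y'=8.4245

F_att = 5/4·(g−p) = 5/4·(-4,-11) = (-5.0000,-13.7500)
o1: d²=5 ≤ ρ²=25; F_rep = 28·(1,2)/5² = (1.1200,2.2400)
F = F_att + ΣF_rep = (-3.8800,-11.5100)
p' = p + 1/20·F = (-8.1940,8.4245)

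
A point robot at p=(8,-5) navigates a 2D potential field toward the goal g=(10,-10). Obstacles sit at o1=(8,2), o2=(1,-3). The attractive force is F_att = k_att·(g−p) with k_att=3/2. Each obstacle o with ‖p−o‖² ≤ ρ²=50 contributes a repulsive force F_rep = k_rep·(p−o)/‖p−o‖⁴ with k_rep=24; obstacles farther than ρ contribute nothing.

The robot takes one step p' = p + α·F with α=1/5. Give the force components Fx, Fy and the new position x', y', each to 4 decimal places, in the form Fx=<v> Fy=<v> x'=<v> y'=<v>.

Fx=3.0000 Fy=-7.5700 x'=8.6000 y'=-6.5140

F_att = 3/2·(g−p) = 3/2·(2,-5) = (3.0000,-7.5000)
o1: d²=49 ≤ ρ²=50; F_rep = 24·(0,-7)/49² = (0.0000,-0.0700)
o2: d²=53 > ρ²=50 → inactive
F = F_att + ΣF_rep = (3.0000,-7.5700)
p' = p + 1/5·F = (8.6000,-6.5140)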